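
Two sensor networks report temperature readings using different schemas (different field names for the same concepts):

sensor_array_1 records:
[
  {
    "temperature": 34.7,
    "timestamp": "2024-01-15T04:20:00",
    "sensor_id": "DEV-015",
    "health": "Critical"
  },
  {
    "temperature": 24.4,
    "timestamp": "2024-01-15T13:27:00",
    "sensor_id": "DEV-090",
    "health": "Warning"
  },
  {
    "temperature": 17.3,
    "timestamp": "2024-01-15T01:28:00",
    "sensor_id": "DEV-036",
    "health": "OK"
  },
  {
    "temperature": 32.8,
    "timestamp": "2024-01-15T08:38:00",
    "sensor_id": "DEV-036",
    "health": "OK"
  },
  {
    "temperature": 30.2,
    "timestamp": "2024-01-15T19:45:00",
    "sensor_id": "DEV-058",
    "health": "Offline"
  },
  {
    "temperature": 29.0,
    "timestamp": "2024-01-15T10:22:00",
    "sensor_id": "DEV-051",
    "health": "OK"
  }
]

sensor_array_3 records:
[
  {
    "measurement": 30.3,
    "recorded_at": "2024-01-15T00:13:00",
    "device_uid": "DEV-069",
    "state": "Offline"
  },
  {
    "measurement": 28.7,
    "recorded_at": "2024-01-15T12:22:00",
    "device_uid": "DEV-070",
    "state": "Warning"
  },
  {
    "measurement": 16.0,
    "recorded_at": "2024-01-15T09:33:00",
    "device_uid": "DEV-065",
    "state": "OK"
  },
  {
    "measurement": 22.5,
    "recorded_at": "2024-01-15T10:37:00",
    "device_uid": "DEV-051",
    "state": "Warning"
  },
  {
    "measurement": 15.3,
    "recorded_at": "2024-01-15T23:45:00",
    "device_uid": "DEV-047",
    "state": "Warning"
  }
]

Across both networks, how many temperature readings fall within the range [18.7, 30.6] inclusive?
6

Schema mapping: "temperature" (sensor_array_1) = "measurement" (sensor_array_3) = temperature

Readings in [18.7, 30.6] from sensor_array_1: 3
Readings in [18.7, 30.6] from sensor_array_3: 3

Total count: 3 + 3 = 6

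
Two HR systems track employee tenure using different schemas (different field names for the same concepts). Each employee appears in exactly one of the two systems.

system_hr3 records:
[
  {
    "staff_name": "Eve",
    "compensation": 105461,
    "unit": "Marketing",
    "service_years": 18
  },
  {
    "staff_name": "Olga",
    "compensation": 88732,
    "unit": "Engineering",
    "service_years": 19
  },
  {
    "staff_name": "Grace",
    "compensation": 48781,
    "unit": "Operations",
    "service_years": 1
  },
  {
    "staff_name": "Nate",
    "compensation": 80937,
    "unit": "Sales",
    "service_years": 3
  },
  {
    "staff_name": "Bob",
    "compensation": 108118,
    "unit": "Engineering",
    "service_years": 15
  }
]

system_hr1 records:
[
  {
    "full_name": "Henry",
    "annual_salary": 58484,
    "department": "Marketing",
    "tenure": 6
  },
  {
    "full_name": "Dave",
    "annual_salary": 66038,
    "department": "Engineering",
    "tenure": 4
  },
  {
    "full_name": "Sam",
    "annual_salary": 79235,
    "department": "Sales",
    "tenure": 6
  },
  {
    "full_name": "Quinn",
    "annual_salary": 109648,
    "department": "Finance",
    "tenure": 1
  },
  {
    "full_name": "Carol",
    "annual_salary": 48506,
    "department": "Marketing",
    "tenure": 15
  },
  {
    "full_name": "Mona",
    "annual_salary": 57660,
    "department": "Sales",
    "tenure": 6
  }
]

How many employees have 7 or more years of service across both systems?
4

Reconcile schemas: "service_years" (system_hr3) = "tenure" (system_hr1) = years of service

From system_hr3: 3 employees with >= 7 years
From system_hr1: 1 employees with >= 7 years

Total: 3 + 1 = 4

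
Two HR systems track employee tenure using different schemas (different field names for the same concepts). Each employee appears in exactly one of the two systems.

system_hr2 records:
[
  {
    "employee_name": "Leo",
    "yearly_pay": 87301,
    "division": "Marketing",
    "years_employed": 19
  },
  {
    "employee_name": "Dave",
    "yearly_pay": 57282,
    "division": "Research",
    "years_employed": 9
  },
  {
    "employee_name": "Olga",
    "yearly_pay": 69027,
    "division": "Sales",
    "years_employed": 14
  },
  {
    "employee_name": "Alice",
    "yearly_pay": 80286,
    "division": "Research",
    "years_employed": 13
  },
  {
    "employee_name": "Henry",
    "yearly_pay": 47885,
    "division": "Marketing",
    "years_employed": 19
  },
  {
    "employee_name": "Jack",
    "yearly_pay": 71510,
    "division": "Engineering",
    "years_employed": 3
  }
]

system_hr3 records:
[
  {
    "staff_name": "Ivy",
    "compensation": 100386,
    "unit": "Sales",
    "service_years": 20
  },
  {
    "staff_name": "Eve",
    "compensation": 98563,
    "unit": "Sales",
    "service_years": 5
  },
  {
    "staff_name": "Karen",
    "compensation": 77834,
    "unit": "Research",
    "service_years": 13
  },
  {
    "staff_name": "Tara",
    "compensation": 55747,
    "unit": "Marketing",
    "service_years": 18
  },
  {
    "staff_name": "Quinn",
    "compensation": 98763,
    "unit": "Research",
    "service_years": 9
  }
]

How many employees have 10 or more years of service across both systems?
7

Reconcile schemas: "years_employed" (system_hr2) = "service_years" (system_hr3) = years of service

From system_hr2: 4 employees with >= 10 years
From system_hr3: 3 employees with >= 10 years

Total: 4 + 3 = 7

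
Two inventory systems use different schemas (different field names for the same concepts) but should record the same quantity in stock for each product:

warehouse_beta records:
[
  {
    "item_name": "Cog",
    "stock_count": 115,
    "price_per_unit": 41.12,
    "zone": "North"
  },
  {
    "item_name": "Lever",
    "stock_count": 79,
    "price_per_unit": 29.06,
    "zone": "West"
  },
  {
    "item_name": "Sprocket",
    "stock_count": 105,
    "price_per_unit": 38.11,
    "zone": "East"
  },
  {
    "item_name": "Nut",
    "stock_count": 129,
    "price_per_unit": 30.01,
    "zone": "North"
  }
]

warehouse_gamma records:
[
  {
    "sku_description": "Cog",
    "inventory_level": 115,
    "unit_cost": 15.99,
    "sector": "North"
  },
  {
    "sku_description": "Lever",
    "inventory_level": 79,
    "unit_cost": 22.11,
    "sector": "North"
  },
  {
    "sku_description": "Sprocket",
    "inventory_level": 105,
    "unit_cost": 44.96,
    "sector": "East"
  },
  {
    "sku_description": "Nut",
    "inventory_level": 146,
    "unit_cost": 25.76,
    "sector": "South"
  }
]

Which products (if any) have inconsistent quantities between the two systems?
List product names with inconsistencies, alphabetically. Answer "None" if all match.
Nut

Schema mappings:
- "item_name" (warehouse_beta) = "sku_description" (warehouse_gamma) = product name
- "stock_count" (warehouse_beta) = "inventory_level" (warehouse_gamma) = quantity

Comparison:
  Cog: 115 vs 115 - MATCH
  Lever: 79 vs 79 - MATCH
  Sprocket: 105 vs 105 - MATCH
  Nut: 129 vs 146 - MISMATCH

Products with inconsistencies: Nut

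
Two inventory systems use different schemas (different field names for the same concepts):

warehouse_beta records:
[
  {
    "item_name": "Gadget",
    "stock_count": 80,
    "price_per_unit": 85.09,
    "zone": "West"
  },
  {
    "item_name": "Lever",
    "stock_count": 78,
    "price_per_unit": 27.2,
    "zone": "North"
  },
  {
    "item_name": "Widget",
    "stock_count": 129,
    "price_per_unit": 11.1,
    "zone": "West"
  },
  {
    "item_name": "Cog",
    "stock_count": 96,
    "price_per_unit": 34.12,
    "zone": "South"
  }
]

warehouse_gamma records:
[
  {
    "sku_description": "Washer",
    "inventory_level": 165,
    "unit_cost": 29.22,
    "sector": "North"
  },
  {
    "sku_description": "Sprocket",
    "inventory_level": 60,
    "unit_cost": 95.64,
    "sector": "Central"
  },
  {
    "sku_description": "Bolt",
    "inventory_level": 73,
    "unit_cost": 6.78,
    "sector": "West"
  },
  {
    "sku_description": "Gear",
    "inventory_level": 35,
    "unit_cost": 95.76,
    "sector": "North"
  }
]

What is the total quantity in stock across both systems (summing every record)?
716

To reconcile these schemas, identify the field holding the quantity in stock in each system:
1. In warehouse_beta it is "stock_count"
2. In warehouse_gamma it is "inventory_level"

From warehouse_beta: 80 + 78 + 129 + 96 = 383
From warehouse_gamma: 165 + 60 + 73 + 35 = 333

Total: 383 + 333 = 716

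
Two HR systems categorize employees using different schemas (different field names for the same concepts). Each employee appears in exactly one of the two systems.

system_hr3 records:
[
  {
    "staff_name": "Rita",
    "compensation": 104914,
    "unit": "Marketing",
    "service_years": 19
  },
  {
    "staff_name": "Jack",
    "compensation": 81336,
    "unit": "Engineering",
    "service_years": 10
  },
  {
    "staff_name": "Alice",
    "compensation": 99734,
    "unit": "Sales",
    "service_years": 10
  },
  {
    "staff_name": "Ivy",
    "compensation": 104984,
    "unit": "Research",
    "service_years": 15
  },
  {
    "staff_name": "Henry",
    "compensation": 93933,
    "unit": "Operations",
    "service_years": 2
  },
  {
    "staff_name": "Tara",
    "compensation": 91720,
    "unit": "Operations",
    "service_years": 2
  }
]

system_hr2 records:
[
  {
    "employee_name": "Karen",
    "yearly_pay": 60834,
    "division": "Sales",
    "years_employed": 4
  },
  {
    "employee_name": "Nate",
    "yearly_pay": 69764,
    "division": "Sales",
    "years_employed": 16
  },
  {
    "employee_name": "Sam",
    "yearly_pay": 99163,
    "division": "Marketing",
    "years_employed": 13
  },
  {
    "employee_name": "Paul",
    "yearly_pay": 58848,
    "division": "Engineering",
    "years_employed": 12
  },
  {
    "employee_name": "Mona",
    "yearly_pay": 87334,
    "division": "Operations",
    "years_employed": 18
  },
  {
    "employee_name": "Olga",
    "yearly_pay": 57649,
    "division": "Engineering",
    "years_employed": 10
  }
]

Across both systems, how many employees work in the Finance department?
0

Schema mapping: "unit" (system_hr3) = "division" (system_hr2) = department

Finance employees in system_hr3: 0
Finance employees in system_hr2: 0

Total in Finance: 0 + 0 = 0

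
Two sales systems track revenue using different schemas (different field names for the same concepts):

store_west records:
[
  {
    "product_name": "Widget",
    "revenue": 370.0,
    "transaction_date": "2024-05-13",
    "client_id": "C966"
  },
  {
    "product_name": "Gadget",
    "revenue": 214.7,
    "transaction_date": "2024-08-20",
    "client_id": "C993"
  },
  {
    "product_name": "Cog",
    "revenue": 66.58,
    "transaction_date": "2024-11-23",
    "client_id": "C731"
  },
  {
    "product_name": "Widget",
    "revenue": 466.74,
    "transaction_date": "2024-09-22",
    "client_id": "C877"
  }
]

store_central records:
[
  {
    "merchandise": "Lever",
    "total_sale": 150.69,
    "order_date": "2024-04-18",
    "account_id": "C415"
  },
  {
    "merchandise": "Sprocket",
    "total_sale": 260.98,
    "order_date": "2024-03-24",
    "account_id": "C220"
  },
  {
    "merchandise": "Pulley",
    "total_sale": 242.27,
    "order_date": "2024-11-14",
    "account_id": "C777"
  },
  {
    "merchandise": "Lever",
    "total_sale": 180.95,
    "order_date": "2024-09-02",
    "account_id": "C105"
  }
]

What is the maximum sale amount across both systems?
466.74

Reconcile: "revenue" (store_west) = "total_sale" (store_central) = sale amount

Maximum in store_west: 466.74
Maximum in store_central: 260.98

Overall maximum: max(466.74, 260.98) = 466.74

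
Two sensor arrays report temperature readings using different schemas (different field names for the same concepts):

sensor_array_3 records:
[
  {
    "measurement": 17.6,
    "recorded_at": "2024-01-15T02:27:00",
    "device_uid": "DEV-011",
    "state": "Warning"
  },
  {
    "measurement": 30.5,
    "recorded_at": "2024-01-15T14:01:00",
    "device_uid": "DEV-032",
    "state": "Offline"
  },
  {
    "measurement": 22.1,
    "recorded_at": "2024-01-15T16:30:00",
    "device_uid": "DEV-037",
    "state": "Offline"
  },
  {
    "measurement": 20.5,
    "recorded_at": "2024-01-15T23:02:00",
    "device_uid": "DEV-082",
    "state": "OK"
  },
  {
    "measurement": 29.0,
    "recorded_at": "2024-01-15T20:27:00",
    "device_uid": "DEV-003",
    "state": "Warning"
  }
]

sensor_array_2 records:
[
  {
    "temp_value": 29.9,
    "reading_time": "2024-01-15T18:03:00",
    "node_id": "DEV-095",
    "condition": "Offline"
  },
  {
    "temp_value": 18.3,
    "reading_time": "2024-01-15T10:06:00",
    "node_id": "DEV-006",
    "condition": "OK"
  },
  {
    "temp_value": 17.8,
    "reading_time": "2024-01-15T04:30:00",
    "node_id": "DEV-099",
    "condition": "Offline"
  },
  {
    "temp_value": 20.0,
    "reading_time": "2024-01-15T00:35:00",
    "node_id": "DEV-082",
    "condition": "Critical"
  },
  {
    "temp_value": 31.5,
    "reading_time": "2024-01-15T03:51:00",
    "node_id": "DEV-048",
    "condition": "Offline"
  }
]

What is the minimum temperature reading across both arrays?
17.6

Schema mapping: "measurement" (sensor_array_3) = "temp_value" (sensor_array_2) = temperature reading

Minimum in sensor_array_3: 17.6
Minimum in sensor_array_2: 17.8

Overall minimum: min(17.6, 17.8) = 17.6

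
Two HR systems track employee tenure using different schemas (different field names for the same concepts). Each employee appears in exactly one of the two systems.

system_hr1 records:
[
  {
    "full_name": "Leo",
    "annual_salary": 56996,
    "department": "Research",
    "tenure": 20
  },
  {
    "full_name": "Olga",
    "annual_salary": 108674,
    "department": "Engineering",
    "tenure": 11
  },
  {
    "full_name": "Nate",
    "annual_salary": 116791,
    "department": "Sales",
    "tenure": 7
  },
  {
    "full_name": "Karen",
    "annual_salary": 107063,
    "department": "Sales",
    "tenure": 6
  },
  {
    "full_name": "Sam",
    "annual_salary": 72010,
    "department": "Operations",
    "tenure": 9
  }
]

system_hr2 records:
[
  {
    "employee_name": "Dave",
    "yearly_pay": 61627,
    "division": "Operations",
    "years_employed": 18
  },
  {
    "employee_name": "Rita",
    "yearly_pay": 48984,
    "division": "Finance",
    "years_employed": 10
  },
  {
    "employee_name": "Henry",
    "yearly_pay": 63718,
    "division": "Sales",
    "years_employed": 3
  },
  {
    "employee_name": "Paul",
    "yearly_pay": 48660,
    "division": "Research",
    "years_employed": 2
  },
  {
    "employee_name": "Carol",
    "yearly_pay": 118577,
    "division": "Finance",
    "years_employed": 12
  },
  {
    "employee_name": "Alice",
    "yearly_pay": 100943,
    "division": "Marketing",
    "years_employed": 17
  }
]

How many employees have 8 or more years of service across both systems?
7

Reconcile schemas: "tenure" (system_hr1) = "years_employed" (system_hr2) = years of service

From system_hr1: 3 employees with >= 8 years
From system_hr2: 4 employees with >= 8 years

Total: 3 + 4 = 7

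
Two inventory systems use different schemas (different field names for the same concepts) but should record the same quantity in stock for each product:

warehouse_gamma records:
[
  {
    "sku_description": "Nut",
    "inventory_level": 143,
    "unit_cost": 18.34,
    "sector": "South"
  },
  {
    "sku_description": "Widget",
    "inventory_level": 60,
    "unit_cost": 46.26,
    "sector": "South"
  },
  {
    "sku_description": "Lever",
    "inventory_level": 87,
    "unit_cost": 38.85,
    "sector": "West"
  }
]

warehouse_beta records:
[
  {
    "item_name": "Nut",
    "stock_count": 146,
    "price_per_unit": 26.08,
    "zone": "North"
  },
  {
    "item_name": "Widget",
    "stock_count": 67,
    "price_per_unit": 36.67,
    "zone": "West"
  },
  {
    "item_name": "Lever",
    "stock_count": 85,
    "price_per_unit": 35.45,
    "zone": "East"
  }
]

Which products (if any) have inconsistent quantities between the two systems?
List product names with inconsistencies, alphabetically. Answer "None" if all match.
Lever, Nut, Widget

Schema mappings:
- "sku_description" (warehouse_gamma) = "item_name" (warehouse_beta) = product name
- "inventory_level" (warehouse_gamma) = "stock_count" (warehouse_beta) = quantity

Comparison:
  Nut: 143 vs 146 - MISMATCH
  Widget: 60 vs 67 - MISMATCH
  Lever: 87 vs 85 - MISMATCH

Products with inconsistencies: Lever, Nut, Widget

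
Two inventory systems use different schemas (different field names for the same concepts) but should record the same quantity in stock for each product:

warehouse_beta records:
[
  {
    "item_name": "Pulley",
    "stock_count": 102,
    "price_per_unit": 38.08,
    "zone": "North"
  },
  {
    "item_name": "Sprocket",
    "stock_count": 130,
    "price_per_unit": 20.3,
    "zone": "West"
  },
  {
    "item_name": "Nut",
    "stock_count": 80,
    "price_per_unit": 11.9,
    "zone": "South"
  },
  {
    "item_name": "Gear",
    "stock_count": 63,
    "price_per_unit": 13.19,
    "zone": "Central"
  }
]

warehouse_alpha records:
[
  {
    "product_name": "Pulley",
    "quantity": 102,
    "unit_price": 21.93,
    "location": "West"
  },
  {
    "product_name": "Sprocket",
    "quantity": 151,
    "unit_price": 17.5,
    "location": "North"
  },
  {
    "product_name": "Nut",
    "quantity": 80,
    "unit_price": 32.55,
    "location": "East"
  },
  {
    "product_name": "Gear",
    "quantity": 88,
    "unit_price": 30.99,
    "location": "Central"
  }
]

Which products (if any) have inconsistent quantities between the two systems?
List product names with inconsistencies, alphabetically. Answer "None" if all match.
Gear, Sprocket

Schema mappings:
- "item_name" (warehouse_beta) = "product_name" (warehouse_alpha) = product name
- "stock_count" (warehouse_beta) = "quantity" (warehouse_alpha) = quantity

Comparison:
  Pulley: 102 vs 102 - MATCH
  Sprocket: 130 vs 151 - MISMATCH
  Nut: 80 vs 80 - MATCH
  Gear: 63 vs 88 - MISMATCH

Products with inconsistencies: Gear, Sprocket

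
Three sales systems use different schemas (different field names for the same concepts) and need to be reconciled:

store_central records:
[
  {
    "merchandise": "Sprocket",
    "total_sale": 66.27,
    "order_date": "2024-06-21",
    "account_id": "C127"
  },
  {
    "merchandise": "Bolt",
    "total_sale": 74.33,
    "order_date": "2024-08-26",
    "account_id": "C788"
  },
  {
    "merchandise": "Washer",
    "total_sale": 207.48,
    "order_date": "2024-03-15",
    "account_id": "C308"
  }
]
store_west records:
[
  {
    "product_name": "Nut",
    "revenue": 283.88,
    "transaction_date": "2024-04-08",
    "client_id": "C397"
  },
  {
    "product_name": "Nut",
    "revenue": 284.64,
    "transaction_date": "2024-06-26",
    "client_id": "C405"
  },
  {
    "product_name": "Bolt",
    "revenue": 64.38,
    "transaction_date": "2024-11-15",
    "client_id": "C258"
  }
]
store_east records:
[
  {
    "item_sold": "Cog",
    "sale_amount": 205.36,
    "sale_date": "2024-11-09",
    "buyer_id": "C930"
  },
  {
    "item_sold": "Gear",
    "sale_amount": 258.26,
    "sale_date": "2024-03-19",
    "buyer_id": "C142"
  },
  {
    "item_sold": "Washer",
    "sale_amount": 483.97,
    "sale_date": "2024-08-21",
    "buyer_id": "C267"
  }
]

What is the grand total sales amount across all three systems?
1928.57

Schema reconciliation - all amount fields map to sale amount:

store_central (total_sale): 348.08
store_west (revenue): 632.9
store_east (sale_amount): 947.59

Grand total: 1928.57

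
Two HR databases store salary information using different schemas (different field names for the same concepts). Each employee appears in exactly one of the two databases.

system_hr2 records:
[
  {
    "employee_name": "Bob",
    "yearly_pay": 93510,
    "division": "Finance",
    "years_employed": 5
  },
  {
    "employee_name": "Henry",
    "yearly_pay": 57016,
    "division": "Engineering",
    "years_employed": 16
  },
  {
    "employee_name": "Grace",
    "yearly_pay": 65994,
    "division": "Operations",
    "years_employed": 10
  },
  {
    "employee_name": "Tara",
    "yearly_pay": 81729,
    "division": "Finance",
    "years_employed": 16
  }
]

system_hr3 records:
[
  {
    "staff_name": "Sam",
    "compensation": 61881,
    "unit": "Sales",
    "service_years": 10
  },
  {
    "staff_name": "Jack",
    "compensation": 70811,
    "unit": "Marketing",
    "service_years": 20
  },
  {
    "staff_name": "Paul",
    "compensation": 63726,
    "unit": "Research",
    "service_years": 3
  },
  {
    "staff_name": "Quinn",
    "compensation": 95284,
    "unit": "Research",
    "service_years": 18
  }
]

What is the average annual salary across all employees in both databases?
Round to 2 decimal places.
73743.88

Schema mapping: "yearly_pay" (system_hr2) = "compensation" (system_hr3) = annual salary

All salaries: [93510, 57016, 65994, 81729, 61881, 70811, 63726, 95284]
Sum: 589951
Count: 8
Average: 589951 / 8 = 73743.88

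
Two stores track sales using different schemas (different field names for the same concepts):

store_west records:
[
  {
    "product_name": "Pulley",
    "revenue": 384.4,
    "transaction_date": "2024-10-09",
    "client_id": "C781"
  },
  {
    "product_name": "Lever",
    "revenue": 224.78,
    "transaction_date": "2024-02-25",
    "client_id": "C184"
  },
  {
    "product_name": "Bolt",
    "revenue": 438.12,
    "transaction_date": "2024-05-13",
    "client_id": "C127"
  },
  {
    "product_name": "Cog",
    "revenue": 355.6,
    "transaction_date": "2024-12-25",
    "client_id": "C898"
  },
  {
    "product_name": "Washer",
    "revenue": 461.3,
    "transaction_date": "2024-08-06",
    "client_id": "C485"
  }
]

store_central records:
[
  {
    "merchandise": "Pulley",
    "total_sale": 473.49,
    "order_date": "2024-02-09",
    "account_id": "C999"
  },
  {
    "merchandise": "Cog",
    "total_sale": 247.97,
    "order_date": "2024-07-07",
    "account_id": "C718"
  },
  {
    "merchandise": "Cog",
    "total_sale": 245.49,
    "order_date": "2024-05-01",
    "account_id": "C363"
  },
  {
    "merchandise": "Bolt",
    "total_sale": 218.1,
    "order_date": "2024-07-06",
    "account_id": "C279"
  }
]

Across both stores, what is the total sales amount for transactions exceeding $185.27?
3049.25

Schema mapping: "revenue" (store_west) = "total_sale" (store_central) = sale amount

Sum of sales > $185.27 in store_west: 1864.2
Sum of sales > $185.27 in store_central: 1185.05

Total: 1864.2 + 1185.05 = 3049.25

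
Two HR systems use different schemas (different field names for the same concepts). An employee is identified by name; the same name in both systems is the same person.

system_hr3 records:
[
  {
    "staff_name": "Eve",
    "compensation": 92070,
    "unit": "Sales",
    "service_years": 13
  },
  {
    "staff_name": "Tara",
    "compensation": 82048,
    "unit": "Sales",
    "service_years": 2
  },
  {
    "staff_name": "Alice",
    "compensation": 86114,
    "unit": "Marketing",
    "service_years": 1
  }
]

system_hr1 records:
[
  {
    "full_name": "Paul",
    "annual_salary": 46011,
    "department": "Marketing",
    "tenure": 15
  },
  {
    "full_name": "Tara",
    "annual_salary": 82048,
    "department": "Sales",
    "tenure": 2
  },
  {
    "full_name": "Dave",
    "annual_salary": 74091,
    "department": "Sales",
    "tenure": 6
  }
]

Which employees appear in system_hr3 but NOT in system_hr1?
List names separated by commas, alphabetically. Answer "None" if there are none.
Alice, Eve

Schema mapping: "staff_name" (system_hr3) = "full_name" (system_hr1) = employee name

Names in system_hr3: ['Alice', 'Eve', 'Tara']
Names in system_hr1: ['Dave', 'Paul', 'Tara']

In system_hr3 but not system_hr1: ['Alice', 'Eve']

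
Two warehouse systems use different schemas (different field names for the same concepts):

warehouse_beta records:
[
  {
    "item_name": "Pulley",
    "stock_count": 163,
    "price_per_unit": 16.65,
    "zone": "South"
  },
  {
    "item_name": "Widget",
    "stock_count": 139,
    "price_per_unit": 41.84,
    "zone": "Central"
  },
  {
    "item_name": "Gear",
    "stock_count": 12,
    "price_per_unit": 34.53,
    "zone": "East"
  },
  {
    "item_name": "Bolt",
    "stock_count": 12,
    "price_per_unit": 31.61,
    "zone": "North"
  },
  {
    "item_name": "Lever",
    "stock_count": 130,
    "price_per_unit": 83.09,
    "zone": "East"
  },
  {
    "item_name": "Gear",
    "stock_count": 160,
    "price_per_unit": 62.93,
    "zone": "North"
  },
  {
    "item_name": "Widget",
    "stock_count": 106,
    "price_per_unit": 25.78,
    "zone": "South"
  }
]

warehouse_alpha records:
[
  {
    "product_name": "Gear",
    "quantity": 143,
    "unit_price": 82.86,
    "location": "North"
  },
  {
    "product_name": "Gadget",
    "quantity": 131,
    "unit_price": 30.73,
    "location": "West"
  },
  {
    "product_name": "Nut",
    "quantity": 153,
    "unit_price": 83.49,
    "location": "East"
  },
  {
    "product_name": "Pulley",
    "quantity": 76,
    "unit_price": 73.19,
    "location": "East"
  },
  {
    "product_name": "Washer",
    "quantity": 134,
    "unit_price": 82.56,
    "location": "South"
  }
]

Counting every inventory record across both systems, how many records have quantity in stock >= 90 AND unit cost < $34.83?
3

Schema mappings:
- "stock_count" (warehouse_beta) = "quantity" (warehouse_alpha) = quantity
- "price_per_unit" (warehouse_beta) = "unit_price" (warehouse_alpha) = unit cost

Records meeting both conditions in warehouse_beta: 2
Records meeting both conditions in warehouse_alpha: 1

Total: 2 + 1 = 3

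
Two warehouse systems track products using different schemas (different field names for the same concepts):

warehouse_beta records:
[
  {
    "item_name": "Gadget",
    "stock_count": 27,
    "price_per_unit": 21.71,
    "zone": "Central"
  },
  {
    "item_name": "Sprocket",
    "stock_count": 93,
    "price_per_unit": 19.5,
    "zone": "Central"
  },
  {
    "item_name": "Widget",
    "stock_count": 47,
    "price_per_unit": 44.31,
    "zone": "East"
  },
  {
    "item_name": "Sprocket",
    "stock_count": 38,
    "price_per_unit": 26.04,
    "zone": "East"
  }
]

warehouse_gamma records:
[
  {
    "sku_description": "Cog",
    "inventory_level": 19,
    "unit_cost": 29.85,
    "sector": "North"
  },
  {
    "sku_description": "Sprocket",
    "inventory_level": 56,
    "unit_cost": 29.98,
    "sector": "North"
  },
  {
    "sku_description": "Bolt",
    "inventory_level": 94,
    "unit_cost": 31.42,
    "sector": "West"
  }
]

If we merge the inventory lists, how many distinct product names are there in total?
5

Schema mapping: "item_name" (warehouse_beta) = "sku_description" (warehouse_gamma) = product name

Products in warehouse_beta: ['Gadget', 'Sprocket', 'Widget']
Products in warehouse_gamma: ['Bolt', 'Cog', 'Sprocket']

Union (unique products): ['Bolt', 'Cog', 'Gadget', 'Sprocket', 'Widget']
Count: 5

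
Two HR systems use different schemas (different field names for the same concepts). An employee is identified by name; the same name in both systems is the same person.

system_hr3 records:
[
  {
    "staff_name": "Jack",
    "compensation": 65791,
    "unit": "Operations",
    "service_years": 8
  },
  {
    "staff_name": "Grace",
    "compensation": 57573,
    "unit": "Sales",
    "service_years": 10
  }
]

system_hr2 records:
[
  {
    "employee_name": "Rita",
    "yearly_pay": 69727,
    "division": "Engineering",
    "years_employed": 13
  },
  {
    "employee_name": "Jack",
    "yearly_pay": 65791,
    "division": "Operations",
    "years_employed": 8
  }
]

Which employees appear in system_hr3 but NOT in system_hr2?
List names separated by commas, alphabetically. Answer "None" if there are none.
Grace

Schema mapping: "staff_name" (system_hr3) = "employee_name" (system_hr2) = employee name

Names in system_hr3: ['Grace', 'Jack']
Names in system_hr2: ['Jack', 'Rita']

In system_hr3 but not system_hr2: ['Grace']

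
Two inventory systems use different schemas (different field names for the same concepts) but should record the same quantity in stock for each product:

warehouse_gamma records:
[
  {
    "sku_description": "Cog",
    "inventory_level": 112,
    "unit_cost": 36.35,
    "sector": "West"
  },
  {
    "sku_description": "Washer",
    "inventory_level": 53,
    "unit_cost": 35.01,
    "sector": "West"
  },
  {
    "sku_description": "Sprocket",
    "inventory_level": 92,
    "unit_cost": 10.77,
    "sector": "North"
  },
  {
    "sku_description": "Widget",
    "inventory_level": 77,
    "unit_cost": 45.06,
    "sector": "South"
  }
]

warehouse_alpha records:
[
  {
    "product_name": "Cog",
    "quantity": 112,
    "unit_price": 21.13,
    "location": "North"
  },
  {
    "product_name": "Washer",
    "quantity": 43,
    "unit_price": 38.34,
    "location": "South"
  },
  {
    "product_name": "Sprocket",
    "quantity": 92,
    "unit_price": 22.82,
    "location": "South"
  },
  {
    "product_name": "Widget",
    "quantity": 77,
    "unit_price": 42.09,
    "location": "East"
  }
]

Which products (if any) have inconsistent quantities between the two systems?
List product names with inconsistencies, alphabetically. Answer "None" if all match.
Washer

Schema mappings:
- "sku_description" (warehouse_gamma) = "product_name" (warehouse_alpha) = product name
- "inventory_level" (warehouse_gamma) = "quantity" (warehouse_alpha) = quantity

Comparison:
  Cog: 112 vs 112 - MATCH
  Washer: 53 vs 43 - MISMATCH
  Sprocket: 92 vs 92 - MATCH
  Widget: 77 vs 77 - MATCH

Products with inconsistencies: Washer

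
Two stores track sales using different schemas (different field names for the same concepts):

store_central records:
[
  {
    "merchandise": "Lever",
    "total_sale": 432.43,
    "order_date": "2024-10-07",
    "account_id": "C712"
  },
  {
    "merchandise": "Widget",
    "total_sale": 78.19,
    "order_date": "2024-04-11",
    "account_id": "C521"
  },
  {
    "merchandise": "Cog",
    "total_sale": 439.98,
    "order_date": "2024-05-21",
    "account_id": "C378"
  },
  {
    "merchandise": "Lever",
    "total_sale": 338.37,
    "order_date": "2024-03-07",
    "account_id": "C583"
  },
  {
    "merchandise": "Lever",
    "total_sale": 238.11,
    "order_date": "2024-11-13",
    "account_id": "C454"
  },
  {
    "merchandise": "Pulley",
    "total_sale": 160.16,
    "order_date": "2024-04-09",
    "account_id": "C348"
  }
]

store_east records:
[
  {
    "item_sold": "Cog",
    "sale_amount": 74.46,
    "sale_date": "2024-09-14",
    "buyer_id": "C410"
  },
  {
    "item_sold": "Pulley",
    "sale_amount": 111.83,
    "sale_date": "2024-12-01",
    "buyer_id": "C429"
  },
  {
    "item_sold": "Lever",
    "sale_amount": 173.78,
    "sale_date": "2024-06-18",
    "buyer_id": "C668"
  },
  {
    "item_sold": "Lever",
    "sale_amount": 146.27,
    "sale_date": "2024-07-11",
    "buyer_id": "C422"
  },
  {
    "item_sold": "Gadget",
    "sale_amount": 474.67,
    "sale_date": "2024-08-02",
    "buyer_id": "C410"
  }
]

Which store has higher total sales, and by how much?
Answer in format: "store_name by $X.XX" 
store_central by $706.23

Schema mapping: "total_sale" (store_central) = "sale_amount" (store_east) = sale amount

Total for store_central: 1687.24
Total for store_east: 981.01

Difference: |1687.24 - 981.01| = 706.23
store_central has higher sales by $706.23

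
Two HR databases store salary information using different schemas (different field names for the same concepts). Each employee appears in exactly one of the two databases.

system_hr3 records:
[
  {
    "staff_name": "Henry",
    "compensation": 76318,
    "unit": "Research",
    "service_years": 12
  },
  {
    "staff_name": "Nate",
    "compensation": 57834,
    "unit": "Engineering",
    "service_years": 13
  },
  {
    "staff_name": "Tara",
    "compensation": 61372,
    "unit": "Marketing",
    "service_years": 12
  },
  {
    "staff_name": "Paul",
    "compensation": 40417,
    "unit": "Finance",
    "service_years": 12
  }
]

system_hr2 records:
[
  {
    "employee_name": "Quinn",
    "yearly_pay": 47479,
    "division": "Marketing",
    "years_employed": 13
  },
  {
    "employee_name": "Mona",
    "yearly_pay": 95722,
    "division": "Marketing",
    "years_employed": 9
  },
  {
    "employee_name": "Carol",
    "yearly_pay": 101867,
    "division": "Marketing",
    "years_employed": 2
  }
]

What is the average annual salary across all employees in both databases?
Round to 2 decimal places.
68715.57

Schema mapping: "compensation" (system_hr3) = "yearly_pay" (system_hr2) = annual salary

All salaries: [76318, 57834, 61372, 40417, 47479, 95722, 101867]
Sum: 481009
Count: 7
Average: 481009 / 7 = 68715.57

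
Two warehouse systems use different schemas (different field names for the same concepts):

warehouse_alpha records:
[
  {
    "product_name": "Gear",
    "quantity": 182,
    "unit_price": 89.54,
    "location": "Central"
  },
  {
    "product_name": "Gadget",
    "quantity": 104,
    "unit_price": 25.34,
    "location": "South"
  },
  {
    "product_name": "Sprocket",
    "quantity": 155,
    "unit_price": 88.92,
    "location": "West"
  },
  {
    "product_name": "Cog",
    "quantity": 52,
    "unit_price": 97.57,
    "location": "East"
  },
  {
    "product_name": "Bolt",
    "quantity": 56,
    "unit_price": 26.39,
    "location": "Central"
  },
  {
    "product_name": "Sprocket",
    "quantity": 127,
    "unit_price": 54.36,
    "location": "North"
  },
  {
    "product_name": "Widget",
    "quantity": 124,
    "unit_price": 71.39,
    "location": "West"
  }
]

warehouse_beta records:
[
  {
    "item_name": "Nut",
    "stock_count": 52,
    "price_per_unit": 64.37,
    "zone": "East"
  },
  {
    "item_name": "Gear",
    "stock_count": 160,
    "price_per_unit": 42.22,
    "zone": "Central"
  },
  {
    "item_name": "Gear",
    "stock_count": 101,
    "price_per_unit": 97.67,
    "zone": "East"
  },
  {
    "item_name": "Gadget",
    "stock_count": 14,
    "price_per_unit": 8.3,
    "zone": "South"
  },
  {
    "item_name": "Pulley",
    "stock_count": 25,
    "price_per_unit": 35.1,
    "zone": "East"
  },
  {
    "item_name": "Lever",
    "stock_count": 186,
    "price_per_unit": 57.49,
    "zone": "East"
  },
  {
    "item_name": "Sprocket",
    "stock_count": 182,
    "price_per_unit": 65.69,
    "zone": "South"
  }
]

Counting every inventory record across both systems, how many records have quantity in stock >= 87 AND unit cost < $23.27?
0

Schema mappings:
- "quantity" (warehouse_alpha) = "stock_count" (warehouse_beta) = quantity
- "unit_price" (warehouse_alpha) = "price_per_unit" (warehouse_beta) = unit cost

Records meeting both conditions in warehouse_alpha: 0
Records meeting both conditions in warehouse_beta: 0

Total: 0 + 0 = 0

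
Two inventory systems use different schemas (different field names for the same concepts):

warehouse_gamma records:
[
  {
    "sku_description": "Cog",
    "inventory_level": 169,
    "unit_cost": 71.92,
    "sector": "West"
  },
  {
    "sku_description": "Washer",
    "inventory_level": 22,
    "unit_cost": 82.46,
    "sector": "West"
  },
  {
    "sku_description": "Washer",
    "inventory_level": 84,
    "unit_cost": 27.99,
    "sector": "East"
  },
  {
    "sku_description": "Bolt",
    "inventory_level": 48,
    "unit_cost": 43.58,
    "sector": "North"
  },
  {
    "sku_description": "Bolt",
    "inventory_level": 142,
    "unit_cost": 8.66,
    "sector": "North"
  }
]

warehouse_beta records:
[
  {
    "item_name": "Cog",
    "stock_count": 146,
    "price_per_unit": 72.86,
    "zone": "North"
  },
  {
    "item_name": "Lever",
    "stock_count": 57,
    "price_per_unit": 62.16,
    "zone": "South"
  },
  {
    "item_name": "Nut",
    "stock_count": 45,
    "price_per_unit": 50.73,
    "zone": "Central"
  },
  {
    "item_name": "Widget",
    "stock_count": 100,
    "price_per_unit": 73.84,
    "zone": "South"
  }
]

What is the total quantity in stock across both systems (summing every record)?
813

To reconcile these schemas, identify the field holding the quantity in stock in each system:
1. In warehouse_gamma it is "inventory_level"
2. In warehouse_beta it is "stock_count"

From warehouse_gamma: 169 + 22 + 84 + 48 + 142 = 465
From warehouse_beta: 146 + 57 + 45 + 100 = 348

Total: 465 + 348 = 813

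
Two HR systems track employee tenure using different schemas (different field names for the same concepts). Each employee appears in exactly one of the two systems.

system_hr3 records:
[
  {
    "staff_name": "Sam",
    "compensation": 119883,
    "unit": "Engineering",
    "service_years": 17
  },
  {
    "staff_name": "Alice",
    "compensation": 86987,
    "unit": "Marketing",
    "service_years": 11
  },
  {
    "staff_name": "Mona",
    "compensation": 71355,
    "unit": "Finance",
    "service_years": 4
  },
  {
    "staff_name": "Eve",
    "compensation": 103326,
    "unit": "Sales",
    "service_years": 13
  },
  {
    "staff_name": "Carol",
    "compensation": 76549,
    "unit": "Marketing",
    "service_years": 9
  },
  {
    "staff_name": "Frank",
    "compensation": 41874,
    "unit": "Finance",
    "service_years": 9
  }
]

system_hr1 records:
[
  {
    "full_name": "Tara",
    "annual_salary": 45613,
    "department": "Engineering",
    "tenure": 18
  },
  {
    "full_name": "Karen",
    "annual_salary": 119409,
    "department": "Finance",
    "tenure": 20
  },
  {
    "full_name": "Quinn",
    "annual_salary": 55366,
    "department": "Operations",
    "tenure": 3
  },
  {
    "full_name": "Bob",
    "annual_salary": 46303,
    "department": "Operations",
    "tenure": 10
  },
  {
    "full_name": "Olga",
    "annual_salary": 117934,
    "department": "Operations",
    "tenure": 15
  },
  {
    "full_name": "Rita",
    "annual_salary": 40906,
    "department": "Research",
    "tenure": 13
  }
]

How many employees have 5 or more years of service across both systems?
10

Reconcile schemas: "service_years" (system_hr3) = "tenure" (system_hr1) = years of service

From system_hr3: 5 employees with >= 5 years
From system_hr1: 5 employees with >= 5 years

Total: 5 + 5 = 10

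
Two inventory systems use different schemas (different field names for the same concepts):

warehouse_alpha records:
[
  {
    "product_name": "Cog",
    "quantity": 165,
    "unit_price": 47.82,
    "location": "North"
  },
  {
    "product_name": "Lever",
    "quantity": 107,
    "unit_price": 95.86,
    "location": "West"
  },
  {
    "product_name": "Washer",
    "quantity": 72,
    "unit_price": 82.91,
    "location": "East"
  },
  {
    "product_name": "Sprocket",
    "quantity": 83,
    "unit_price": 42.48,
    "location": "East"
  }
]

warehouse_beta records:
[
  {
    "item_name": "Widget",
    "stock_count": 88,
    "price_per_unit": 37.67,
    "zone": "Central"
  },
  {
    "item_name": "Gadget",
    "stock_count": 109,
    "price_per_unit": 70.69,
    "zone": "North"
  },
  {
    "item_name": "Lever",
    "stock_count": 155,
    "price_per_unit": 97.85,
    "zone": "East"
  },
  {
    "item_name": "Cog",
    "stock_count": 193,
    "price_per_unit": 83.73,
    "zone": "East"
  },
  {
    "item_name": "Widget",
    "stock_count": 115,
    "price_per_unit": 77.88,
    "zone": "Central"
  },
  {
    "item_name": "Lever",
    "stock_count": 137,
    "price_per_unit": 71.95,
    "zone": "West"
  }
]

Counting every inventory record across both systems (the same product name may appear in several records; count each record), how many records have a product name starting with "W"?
3

Schema mapping: "product_name" (warehouse_alpha) = "item_name" (warehouse_beta) = product name

Records with product name starting with "W" in warehouse_alpha: 1
Records with product name starting with "W" in warehouse_beta: 2

Total: 1 + 2 = 3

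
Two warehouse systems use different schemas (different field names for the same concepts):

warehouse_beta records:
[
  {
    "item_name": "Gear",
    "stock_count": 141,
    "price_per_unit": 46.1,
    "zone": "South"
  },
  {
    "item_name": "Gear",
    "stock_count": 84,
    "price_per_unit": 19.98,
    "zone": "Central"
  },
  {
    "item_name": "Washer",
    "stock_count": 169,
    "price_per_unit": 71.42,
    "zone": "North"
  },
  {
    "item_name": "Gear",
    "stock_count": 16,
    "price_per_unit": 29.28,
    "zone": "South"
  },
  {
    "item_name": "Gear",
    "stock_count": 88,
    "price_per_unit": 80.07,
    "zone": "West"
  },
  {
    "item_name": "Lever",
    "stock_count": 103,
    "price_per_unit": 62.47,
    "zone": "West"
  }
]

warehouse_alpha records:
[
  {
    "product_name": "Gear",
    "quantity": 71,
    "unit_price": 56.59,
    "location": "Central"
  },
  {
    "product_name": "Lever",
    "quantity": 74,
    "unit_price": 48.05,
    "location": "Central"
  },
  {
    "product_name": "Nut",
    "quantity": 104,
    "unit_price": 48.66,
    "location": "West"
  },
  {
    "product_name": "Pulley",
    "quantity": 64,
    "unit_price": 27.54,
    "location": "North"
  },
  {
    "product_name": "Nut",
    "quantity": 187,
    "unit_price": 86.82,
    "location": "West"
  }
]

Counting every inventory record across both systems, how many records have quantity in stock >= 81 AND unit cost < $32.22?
1

Schema mappings:
- "stock_count" (warehouse_beta) = "quantity" (warehouse_alpha) = quantity
- "price_per_unit" (warehouse_beta) = "unit_price" (warehouse_alpha) = unit cost

Records meeting both conditions in warehouse_beta: 1
Records meeting both conditions in warehouse_alpha: 0

Total: 1 + 0 = 1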